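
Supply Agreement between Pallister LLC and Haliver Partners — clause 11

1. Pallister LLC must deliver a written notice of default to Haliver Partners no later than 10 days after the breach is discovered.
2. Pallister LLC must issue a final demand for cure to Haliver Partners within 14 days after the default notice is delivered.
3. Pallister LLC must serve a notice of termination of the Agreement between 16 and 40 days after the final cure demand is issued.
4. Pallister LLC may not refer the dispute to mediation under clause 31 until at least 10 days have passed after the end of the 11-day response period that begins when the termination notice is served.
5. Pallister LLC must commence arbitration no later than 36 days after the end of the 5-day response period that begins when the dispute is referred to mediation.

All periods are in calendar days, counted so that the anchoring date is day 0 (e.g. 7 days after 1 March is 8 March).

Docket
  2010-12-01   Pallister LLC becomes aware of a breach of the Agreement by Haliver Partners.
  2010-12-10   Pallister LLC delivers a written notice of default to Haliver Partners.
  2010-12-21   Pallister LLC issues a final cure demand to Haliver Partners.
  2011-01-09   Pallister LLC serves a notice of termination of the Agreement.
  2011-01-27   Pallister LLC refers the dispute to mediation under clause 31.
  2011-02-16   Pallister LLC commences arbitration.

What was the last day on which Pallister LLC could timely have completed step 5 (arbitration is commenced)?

2011-03-09

The dispute is referred to mediation on 2011-01-27; the 5-day response period therefore ends 2011-02-01, and step 5 runs from that date. 36 days after 2011-02-01 is 2011-03-09.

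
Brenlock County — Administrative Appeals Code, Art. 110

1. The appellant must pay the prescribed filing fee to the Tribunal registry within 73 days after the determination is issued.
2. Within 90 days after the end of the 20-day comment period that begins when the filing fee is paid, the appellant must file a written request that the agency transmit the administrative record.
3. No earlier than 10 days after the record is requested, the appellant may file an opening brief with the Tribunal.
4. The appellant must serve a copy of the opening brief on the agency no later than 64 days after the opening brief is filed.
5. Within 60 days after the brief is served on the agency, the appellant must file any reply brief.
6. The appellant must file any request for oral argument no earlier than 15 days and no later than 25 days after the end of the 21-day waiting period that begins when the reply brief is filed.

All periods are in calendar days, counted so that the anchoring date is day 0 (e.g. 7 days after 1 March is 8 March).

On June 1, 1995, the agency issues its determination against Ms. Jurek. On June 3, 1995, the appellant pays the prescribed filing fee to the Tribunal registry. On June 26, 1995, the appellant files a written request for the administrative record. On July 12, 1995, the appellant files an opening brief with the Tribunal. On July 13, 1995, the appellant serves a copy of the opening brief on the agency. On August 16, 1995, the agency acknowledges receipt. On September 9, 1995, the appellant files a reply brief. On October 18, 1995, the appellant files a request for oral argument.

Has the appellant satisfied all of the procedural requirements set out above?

Yes

Step 1 — counting 73 days from June 1, 1995 (when the determination is issued) gives a deadline of August 13, 1995; completed June 3, 1995, before the deadline.
Step 2 — counting 90 days from June 23, 1995 (end of the 20-day comment period, which began when the filing fee is paid on June 3, 1995) gives a deadline of September 21, 1995; done June 26, 1995 — timely.
Step 3 — must wait 10 days from June 26, 1995 (when the record is requested), so not before July 6, 1995; done July 12, 1995, after the minimum wait.
Step 4 — counting 64 days from July 12, 1995 (when the opening brief is filed) gives a deadline of September 14, 1995; July 13, 1995 is within that limit.
Step 5 — counting 60 days from July 13, 1995 (when the brief is served on the agency) gives a deadline of September 11, 1995; done September 9, 1995 — timely.
Step 6 — 15 and 25 days from September 30, 1995 (end of the 21-day waiting period, which began when the reply brief is filed on September 9, 1995) are October 15, 1995 and October 25, 1995 respectively; done October 18, 1995, which is between those dates.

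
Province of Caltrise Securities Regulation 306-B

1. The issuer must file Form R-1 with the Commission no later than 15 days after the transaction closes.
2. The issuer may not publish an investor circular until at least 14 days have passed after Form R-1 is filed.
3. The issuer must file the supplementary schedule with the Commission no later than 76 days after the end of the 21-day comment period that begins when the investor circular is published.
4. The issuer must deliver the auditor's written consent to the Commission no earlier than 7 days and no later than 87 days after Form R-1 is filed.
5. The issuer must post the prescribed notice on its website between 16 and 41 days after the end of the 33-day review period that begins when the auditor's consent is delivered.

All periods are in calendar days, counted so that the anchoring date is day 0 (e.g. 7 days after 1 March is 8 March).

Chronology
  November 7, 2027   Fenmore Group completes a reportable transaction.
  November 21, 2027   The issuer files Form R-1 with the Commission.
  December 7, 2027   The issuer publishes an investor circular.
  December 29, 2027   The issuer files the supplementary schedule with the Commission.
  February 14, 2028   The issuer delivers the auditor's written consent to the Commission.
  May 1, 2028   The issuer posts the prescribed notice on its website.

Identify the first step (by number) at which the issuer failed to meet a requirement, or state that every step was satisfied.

Step 5

Step 1 — counting 15 days from November 7, 2027 (when the transaction closes) gives a deadline of November 22, 2027; November 21, 2027 is within that limit.
Step 2 — must wait 14 days from November 21, 2027 (when Form R-1 is filed), so not before December 5, 2027; done December 7, 2027, after the minimum wait.
Step 3 — counting 76 days from December 28, 2027 (end of the 21-day comment period, which began when the investor circular is published on December 7, 2027) gives a deadline of March 13, 2028; done December 29, 2027 — timely.
Step 4 — 7 and 87 days from November 21, 2027 (when Form R-1 is filed) are November 28, 2027 and February 16, 2028 respectively; February 14, 2028 falls inside that range.
Step 5 — 16 and 41 days from March 18, 2028 (end of the 33-day review period, which began when the auditor's consent is delivered on February 14, 2028) are April 3, 2028 and April 28, 2028 respectively; done May 1, 2028 — 3 days after the window closed.
No need to go further; step 5 was not satisfied.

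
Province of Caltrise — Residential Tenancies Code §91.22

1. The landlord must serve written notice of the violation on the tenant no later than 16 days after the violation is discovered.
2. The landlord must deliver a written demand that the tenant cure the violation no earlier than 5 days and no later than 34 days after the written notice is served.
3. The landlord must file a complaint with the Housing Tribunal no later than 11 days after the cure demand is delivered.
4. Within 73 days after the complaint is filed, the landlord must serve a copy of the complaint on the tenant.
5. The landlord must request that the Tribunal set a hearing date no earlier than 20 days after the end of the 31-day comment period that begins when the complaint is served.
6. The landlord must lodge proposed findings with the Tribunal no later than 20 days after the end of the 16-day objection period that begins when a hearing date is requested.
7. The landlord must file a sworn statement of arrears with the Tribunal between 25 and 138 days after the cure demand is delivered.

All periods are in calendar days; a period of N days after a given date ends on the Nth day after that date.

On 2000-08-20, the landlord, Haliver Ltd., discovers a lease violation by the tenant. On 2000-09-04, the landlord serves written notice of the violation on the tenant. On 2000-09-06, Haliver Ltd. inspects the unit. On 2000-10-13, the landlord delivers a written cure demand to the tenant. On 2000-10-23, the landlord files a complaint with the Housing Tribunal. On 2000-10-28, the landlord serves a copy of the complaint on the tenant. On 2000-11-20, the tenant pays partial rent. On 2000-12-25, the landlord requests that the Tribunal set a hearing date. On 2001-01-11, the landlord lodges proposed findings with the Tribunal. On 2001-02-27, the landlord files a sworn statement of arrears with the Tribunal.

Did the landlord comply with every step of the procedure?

(1) due by 2000-08-20 + 16 days = 2000-09-05; completed 2000-09-04, before the deadline.
(2) the permitted window runs from 2000-09-04 + 5 = 2000-09-09 to 2000-09-04 + 34 = 2000-10-08; 2000-10-13 is 5 days past the end of the window.
That is the first point of non-compliance.

No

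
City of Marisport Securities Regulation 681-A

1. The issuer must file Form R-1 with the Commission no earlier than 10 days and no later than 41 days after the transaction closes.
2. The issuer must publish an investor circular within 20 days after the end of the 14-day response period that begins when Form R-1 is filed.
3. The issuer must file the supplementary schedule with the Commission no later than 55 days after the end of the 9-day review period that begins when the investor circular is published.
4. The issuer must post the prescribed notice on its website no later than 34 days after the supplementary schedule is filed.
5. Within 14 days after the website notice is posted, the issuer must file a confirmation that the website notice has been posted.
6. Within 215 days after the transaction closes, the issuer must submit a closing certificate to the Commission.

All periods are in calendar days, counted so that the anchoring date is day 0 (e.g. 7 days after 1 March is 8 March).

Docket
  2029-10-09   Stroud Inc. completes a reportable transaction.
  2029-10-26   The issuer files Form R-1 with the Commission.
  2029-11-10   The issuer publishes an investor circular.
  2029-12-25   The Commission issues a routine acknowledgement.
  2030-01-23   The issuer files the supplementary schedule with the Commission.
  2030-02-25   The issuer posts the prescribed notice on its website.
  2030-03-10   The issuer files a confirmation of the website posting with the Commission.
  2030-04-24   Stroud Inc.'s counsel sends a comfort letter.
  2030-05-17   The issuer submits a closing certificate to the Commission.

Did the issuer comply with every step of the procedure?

No

Step 1 — 10 and 41 days from 2029-10-09 (when the transaction closes) are 2029-10-19 and 2029-11-19 respectively; 2029-10-26 falls inside that range.
Step 2 — counting 20 days from 2029-11-09 (end of the 14-day response period, which began when Form R-1 is filed on 2029-10-26) gives a deadline of 2029-11-29; done 2029-11-10 — timely.
Step 3 — counting 55 days from 2029-11-19 (end of the 9-day review period, which began when the investor circular is published on 2029-11-10) gives a deadline of 2030-01-13; not done until 2030-01-23, 10 days after the deadline.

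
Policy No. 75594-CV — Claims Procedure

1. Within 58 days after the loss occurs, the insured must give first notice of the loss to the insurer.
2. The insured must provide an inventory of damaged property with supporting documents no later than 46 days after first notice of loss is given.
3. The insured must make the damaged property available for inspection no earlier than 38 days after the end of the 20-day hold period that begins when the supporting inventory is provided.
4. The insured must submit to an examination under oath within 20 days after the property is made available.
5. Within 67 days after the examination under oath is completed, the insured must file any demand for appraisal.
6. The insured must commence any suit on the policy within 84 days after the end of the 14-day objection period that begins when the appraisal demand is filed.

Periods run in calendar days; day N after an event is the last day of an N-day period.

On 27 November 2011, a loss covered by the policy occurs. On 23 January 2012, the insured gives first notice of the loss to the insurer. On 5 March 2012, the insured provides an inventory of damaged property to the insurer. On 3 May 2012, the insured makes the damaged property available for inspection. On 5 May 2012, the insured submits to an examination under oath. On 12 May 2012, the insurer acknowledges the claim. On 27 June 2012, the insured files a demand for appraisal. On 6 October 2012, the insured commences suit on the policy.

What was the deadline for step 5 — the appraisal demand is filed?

Step 5 runs from 5 May 2012, when the examination under oath is completed. 67 days after 5 May 2012 is 11 July 2012.

11 July 2012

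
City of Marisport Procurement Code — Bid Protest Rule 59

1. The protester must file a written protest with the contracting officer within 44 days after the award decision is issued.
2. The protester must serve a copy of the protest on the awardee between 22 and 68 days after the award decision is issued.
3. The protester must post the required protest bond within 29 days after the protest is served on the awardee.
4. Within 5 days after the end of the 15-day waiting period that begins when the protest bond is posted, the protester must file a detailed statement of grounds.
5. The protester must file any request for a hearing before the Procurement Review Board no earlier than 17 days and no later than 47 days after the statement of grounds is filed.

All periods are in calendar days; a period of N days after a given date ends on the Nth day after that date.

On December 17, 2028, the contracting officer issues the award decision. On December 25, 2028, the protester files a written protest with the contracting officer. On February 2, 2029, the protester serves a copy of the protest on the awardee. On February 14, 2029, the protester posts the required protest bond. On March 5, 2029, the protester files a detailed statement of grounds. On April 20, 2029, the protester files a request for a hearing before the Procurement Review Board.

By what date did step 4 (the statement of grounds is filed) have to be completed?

March 6, 2029

The protest bond is posted on February 14, 2029; the 15-day waiting period therefore ends March 1, 2029, and step 4 runs from that date. 5 days after March 1, 2029 is March 6, 2029.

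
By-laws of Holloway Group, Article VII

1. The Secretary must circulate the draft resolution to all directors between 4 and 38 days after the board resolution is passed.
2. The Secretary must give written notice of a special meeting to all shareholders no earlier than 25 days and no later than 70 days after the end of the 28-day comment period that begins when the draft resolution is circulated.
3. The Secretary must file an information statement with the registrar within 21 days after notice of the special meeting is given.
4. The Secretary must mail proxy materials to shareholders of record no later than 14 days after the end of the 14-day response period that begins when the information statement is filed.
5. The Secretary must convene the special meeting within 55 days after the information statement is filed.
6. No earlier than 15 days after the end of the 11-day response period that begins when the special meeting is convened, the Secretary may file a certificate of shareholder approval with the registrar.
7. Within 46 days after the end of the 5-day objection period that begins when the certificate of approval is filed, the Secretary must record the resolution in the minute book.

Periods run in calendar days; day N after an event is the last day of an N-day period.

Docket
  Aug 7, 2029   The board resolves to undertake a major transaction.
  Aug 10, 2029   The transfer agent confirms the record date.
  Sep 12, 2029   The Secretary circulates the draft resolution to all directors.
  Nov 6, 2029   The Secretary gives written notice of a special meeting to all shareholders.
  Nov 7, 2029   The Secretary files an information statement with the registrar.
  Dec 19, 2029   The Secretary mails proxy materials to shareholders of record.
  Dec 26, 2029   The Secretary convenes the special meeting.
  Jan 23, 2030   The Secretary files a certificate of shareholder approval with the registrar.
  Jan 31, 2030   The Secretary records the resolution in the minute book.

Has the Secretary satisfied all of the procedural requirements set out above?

No

(1) the permitted window runs from Aug 7, 2029 + 4 = Aug 11, 2029 to Aug 7, 2029 + 38 = Sep 14, 2029; done Sep 12, 2029, which is between those dates.
(2) the permitted window runs from Oct 10, 2029 + 25 = Nov 4, 2029 to Oct 10, 2029 + 70 = Dec 19, 2029; Nov 6, 2029 falls inside that range.
(3) due by Nov 6, 2029 + 21 days = Nov 27, 2029; done Nov 7, 2029 — timely.
(4) due by Nov 21, 2029 + 14 days = Dec 5, 2029; Dec 19, 2029 misses that deadline by 14 days.
The procedure was therefore not followed at step 4.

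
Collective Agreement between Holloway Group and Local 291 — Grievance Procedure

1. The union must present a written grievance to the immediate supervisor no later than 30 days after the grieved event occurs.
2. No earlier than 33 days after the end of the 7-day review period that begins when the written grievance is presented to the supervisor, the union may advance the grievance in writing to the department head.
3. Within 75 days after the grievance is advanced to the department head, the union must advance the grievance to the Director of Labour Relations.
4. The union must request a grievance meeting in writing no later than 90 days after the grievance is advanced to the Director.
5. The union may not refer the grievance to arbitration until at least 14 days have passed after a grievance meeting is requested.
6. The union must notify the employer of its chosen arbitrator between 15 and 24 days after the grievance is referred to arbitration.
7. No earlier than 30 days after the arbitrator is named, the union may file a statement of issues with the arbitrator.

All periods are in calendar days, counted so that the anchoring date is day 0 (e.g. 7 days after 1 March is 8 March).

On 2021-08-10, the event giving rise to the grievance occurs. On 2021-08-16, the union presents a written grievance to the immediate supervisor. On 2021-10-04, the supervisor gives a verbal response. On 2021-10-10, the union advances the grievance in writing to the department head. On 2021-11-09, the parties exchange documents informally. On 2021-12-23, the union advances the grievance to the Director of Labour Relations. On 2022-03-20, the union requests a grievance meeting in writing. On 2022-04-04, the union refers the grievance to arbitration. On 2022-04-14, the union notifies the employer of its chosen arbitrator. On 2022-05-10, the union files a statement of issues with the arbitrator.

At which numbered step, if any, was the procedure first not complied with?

Step 6

Step 1: 30 days after 2021-08-10 (when the grieved event occurs) is 2021-09-09; completed 2021-08-16, before the deadline.
Step 2: the earliest permitted date is 33 days after 2021-08-23 (end of the 7-day review period, which began when the written grievance is presented to the supervisor on 2021-08-16), i.e. 2021-09-25; done 2021-10-10 — permitted.
Step 3: 75 days after 2021-10-10 (when the grievance is advanced to the department head) is 2021-12-24; done 2021-12-23 — timely.
Step 4: 90 days after 2021-12-23 (when the grievance is advanced to the Director) is 2022-03-23; done 2022-03-20 — timely.
Step 5: the earliest permitted date is 14 days after 2022-03-20 (when a grievance meeting is requested), i.e. 2022-04-03; done 2022-04-04, after the minimum wait.
Step 6: the window is 15–24 days after 2022-04-04 (when the grievance is referred to arbitration), so 2022-04-19 through 2022-04-28; done 2022-04-14 — 5 days before the window opened.
Later steps need not be reached.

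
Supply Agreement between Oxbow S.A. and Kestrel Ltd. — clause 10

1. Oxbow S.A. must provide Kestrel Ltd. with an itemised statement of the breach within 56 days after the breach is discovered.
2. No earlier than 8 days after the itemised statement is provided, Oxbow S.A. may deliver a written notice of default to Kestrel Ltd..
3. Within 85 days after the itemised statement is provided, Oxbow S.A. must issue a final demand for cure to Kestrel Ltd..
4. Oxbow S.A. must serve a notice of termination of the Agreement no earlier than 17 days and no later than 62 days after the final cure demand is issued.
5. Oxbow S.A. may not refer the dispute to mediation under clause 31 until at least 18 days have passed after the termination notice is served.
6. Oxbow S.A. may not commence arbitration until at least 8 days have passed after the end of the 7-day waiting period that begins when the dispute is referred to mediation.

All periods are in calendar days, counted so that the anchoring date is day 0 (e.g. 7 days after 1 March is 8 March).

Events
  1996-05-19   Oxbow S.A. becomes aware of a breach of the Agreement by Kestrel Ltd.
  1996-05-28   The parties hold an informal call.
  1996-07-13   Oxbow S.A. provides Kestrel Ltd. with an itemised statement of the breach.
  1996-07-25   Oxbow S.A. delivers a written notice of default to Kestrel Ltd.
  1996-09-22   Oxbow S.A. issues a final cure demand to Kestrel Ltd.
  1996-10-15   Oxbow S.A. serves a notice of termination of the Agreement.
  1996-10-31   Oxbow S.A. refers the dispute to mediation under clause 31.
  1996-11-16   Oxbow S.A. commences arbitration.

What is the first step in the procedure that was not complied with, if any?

Step 5

Step 1: 56 days after 1996-05-19 (when the breach is discovered) is 1996-07-14; completed 1996-07-13, before the deadline.
Step 2: the earliest permitted date is 8 days after 1996-07-13 (when the itemised statement is provided), i.e. 1996-07-21; done 1996-07-25, after the minimum wait.
Step 3: 85 days after 1996-07-13 (when the itemised statement is provided) is 1996-10-06; 1996-09-22 is within that limit.
Step 4: the window is 17–62 days after 1996-09-22 (when the final cure demand is issued), so 1996-10-09 through 1996-11-23; 1996-10-15 falls inside that range.
Step 5: the earliest permitted date is 18 days after 1996-10-15 (when the termination notice is served), i.e. 1996-11-02; done 1996-10-31 — 2 days too early.
That is the first point of non-compliance.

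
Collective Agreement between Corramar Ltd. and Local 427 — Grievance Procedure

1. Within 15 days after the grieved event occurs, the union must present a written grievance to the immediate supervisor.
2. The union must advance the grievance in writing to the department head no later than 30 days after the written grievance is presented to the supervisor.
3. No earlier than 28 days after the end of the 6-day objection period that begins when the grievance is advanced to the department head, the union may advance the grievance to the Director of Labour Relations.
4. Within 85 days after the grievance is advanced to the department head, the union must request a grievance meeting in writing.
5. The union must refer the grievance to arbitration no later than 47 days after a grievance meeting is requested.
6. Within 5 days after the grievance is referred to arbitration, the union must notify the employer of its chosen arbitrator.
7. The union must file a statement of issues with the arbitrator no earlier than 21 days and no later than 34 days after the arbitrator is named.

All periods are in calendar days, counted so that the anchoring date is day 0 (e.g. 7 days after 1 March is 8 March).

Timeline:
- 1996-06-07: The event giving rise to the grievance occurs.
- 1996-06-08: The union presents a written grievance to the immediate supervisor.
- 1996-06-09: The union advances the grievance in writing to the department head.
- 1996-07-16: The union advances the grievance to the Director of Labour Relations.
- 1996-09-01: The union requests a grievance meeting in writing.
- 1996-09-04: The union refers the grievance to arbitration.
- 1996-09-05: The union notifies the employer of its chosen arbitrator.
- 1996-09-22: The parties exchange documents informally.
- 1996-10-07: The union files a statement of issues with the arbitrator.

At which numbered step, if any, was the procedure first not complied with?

(1) due by 1996-06-07 + 15 days = 1996-06-22; done 1996-06-08 — timely.
(2) due by 1996-06-08 + 30 days = 1996-07-08; done 1996-06-09 — timely.
(3) permitted from 1996-06-15 + 28 days = 1996-07-13 onward; done 1996-07-16 — permitted.
(4) due by 1996-06-09 + 85 days = 1996-09-02; done 1996-09-01 — timely.
(5) due by 1996-09-01 + 47 days = 1996-10-18; completed 1996-09-04, before the deadline.
(6) due by 1996-09-04 + 5 days = 1996-09-09; done 1996-09-05 — timely.
(7) the permitted window runs from 1996-09-05 + 21 = 1996-09-26 to 1996-09-05 + 34 = 1996-10-09; 1996-10-07 falls inside that range.

None — every step was satisfied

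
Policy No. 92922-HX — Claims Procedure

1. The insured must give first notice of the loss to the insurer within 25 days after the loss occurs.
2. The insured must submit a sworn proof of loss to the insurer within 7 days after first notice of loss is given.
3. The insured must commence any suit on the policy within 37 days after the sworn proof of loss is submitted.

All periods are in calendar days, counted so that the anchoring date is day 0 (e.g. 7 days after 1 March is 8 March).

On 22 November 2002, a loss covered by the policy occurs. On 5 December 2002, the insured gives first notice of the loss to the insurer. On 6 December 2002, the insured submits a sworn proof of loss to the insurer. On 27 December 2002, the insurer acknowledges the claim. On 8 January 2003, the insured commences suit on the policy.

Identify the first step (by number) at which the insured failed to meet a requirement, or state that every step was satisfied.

None — every step was satisfied

Step 1 — counting 25 days from 22 November 2002 (when the loss occurs) gives a deadline of 17 December 2002; 5 December 2002 is within that limit.
Step 2 — counting 7 days from 5 December 2002 (when first notice of loss is given) gives a deadline of 12 December 2002; 6 December 2002 is within that limit.
Step 3 — counting 37 days from 6 December 2002 (when the sworn proof of loss is submitted) gives a deadline of 12 January 2003; 8 January 2003 is within that limit.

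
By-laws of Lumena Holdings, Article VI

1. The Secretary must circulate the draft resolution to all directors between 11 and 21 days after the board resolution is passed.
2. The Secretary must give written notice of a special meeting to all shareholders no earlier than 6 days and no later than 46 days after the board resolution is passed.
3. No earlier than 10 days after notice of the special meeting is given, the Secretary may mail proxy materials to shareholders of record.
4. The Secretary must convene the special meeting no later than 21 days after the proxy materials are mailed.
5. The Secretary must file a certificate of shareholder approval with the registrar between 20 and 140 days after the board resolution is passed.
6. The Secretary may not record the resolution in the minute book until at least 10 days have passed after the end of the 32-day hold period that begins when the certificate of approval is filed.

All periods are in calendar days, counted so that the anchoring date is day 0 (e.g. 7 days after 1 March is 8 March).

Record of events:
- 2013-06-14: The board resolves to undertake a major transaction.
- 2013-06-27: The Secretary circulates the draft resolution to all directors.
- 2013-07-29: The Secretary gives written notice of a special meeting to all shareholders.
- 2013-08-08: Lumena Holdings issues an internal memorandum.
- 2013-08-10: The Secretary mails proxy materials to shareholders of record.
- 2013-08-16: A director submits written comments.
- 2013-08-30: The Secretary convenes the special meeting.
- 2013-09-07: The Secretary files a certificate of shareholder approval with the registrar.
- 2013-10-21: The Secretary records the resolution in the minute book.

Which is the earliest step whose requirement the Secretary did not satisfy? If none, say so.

Step 1: the window is 11–21 days after 2013-06-14 (when the board resolution is passed), so 2013-06-25 through 2013-07-05; done 2013-06-27, which is between those dates.
Step 2: the window is 6–46 days after 2013-06-14 (when the board resolution is passed), so 2013-06-20 through 2013-07-30; done 2013-07-29, which is between those dates.
Step 3: the earliest permitted date is 10 days after 2013-07-29 (when notice of the special meeting is given), i.e. 2013-08-08; done 2013-08-10, after the minimum wait.
Step 4: 21 days after 2013-08-10 (when the proxy materials are mailed) is 2013-08-31; 2013-08-30 is within that limit.
Step 5: the window is 20–140 days after 2013-06-14 (when the board resolution is passed), so 2013-07-04 through 2013-11-01; done 2013-09-07, which is between those dates.
Step 6: the earliest permitted date is 10 days after 2013-10-09 (end of the 32-day hold period, which began when the certificate of approval is filed on 2013-09-07), i.e. 2013-10-19; done 2013-10-21, after the minimum wait.

None — every step was satisfied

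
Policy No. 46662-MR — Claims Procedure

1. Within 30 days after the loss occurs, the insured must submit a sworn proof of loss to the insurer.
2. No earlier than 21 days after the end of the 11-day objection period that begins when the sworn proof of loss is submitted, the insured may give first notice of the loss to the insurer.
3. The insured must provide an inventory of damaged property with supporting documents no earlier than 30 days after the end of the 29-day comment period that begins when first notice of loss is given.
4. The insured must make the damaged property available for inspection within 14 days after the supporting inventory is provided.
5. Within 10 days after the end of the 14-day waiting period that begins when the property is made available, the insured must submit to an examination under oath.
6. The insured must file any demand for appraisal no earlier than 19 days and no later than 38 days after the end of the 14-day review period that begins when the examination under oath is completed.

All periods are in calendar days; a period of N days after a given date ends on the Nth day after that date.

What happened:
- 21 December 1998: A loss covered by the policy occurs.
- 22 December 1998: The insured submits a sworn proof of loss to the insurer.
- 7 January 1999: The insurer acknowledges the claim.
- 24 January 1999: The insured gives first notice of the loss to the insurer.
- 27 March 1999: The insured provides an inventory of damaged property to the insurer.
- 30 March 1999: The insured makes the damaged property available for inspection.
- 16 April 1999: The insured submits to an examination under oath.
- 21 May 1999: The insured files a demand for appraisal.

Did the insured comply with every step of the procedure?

(1) due by 21 December 1998 + 30 days = 20 January 1999; done 22 December 1998 — timely.
(2) permitted from 2 January 1999 + 21 days = 23 January 1999 onward; done 24 January 1999, after the minimum wait.
(3) permitted from 22 February 1999 + 30 days = 24 March 1999 onward; done 27 March 1999 — permitted.
(4) due by 27 March 1999 + 14 days = 10 April 1999; 30 March 1999 is within that limit.
(5) due by 13 April 1999 + 10 days = 23 April 1999; completed 16 April 1999, before the deadline.
(6) the permitted window runs from 30 April 1999 + 19 = 19 May 1999 to 30 April 1999 + 38 = 7 June 1999; done 21 May 1999 — within the window.

Yes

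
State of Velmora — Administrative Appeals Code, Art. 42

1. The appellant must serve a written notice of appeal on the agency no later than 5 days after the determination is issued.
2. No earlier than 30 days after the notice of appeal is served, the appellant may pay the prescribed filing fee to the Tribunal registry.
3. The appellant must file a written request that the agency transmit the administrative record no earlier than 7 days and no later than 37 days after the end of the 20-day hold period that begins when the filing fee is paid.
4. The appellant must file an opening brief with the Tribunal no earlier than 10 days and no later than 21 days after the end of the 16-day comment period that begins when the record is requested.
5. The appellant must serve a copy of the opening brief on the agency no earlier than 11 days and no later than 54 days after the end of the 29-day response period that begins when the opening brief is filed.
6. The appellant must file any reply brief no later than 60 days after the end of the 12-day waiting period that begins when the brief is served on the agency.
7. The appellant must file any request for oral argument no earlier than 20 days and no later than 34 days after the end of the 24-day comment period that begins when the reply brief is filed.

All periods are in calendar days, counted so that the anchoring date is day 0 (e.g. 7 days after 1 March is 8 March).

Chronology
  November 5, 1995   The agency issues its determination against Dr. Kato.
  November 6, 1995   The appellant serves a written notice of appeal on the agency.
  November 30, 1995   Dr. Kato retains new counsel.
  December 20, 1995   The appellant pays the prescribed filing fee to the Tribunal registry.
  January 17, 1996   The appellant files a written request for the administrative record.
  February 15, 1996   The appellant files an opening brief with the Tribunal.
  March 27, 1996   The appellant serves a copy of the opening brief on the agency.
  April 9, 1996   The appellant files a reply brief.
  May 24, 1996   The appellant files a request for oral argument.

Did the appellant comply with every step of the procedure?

Yes

(1) due by November 5, 1995 + 5 days = November 10, 1995; done November 6, 1995 — timely.
(2) permitted from November 6, 1995 + 30 days = December 6, 1995 onward; done December 20, 1995, after the minimum wait.
(3) the permitted window runs from January 9, 1996 + 7 = January 16, 1996 to January 9, 1996 + 37 = February 15, 1996; done January 17, 1996, which is between those dates.
(4) the permitted window runs from February 2, 1996 + 10 = February 12, 1996 to February 2, 1996 + 21 = February 23, 1996; done February 15, 1996 — within the window.
(5) the permitted window runs from March 15, 1996 + 11 = March 26, 1996 to March 15, 1996 + 54 = May 8, 1996; March 27, 1996 falls inside that range.
(6) due by April 8, 1996 + 60 days = June 7, 1996; April 9, 1996 is within that limit.
(7) the permitted window runs from May 3, 1996 + 20 = May 23, 1996 to May 3, 1996 + 34 = June 6, 1996; May 24, 1996 falls inside that range.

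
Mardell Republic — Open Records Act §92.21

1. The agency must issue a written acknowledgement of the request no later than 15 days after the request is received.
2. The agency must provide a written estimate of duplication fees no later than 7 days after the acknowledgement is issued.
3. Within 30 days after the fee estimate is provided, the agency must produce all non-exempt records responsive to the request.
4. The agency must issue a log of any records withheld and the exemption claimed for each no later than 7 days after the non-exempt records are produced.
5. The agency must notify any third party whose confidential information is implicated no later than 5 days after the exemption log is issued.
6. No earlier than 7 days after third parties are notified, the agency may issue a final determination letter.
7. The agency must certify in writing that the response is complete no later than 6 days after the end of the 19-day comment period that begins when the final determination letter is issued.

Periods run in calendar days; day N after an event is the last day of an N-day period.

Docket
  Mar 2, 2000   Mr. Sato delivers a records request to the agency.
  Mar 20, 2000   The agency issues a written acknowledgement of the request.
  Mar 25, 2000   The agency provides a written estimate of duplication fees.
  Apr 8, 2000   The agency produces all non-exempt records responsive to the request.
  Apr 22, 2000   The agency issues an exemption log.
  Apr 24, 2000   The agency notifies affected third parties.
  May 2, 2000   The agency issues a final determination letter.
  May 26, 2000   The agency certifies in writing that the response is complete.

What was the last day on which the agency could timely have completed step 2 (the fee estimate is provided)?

Step 2 runs from Mar 20, 2000, when the acknowledgement is issued. 7 days after Mar 20, 2000 is Mar 27, 2000.

Mar 27, 2000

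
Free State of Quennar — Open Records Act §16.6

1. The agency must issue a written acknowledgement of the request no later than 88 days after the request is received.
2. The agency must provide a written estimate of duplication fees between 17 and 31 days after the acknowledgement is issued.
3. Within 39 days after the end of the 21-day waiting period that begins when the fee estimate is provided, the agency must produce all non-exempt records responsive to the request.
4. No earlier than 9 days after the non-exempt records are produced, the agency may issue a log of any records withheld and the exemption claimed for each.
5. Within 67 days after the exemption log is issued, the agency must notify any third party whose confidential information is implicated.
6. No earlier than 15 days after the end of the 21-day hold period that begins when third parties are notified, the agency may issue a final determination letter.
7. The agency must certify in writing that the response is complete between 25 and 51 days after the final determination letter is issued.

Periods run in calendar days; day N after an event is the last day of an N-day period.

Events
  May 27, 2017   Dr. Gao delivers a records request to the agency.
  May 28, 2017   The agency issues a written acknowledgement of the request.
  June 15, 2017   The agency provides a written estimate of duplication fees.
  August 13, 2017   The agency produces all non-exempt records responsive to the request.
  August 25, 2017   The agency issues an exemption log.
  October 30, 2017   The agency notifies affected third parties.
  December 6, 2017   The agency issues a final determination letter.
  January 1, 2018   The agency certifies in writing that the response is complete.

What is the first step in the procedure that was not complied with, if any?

Step 1: 88 days after May 27, 2017 (when the request is received) is August 23, 2017; completed May 28, 2017, before the deadline.
Step 2: the window is 17–31 days after May 28, 2017 (when the acknowledgement is issued), so June 14, 2017 through June 28, 2017; June 15, 2017 falls inside that range.
Step 3: 39 days after July 6, 2017 (end of the 21-day waiting period, which began when the fee estimate is provided on June 15, 2017) is August 14, 2017; done August 13, 2017 — timely.
Step 4: the earliest permitted date is 9 days after August 13, 2017 (when the non-exempt records are produced), i.e. August 22, 2017; August 25, 2017 is on or after that date.
Step 5: 67 days after August 25, 2017 (when the exemption log is issued) is October 31, 2017; October 30, 2017 is within that limit.
Step 6: the earliest permitted date is 15 days after November 20, 2017 (end of the 21-day hold period, which began when third parties are notified on October 30, 2017), i.e. December 5, 2017; done December 6, 2017 — permitted.
Step 7: the window is 25–51 days after December 6, 2017 (when the final determination letter is issued), so December 31, 2017 through January 26, 2018; January 1, 2018 falls inside that range.

None — every step was satisfied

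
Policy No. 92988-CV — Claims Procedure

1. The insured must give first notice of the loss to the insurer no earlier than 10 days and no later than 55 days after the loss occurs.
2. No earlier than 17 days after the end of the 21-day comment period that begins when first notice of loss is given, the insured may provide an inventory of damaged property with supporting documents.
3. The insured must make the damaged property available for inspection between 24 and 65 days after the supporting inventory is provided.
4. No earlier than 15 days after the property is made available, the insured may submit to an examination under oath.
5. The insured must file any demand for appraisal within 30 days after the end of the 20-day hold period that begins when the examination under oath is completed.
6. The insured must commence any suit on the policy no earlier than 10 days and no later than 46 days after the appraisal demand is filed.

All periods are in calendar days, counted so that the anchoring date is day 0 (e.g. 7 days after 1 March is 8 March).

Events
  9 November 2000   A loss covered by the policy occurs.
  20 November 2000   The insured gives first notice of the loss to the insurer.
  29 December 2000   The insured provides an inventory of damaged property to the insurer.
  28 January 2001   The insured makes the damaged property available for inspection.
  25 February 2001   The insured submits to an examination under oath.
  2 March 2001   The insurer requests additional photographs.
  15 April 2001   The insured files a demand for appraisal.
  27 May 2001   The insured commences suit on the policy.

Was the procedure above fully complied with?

Yes

(1) the permitted window runs from 9 November 2000 + 10 = 19 November 2000 to 9 November 2000 + 55 = 3 January 2001; 20 November 2000 falls inside that range.
(2) permitted from 11 December 2000 + 17 days = 28 December 2000 onward; done 29 December 2000 — permitted.
(3) the permitted window runs from 29 December 2000 + 24 = 22 January 2001 to 29 December 2000 + 65 = 4 March 2001; done 28 January 2001 — within the window.
(4) permitted from 28 January 2001 + 15 days = 12 February 2001 onward; done 25 February 2001 — permitted.
(5) due by 17 March 2001 + 30 days = 16 April 2001; completed 15 April 2001, before the deadline.
(6) the permitted window runs from 15 April 2001 + 10 = 25 April 2001 to 15 April 2001 + 46 = 31 May 2001; done 27 May 2001, which is between those dates.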